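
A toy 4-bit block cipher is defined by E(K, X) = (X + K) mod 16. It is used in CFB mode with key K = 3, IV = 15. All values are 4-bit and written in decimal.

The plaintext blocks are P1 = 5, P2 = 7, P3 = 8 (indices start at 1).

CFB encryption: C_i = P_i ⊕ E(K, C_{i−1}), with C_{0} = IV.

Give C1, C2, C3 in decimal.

C1 = 7, C2 = 13, C3 = 8

C1: E(K, 15) = 2; 5 ⊕ 2 = 7.
C2: E(K, 7) = 10; 7 ⊕ 10 = 13.
C3: E(K, 13) = 0; 8 ⊕ 0 = 8.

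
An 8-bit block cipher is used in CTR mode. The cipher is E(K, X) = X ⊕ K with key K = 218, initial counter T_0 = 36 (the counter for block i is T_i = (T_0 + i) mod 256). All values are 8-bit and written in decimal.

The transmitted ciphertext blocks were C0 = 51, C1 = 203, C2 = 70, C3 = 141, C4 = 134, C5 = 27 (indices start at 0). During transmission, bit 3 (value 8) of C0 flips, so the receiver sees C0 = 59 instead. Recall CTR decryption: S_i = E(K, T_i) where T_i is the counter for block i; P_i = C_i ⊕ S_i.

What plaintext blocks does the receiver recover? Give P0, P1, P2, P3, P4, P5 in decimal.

P0 = 197, P1 = 52, P2 = 186, P3 = 112, P4 = 116, P5 = 232

Only C0 changed, to 59. In CTR, a change in C_i flips the same bit in P_i only; the keystream is unaffected. Decrypting the received ciphertext:
P0: T = 36, S = E(K, T) = 254; 59 ⊕ 254 = 197.
P1: T = 37, S = E(K, T) = 255; 203 ⊕ 255 = 52.
P2: T = 38, S = E(K, T) = 252; 70 ⊕ 252 = 186.
P3: T = 39, S = E(K, T) = 253; 141 ⊕ 253 = 112.
P4: T = 40, S = E(K, T) = 242; 134 ⊕ 242 = 116.
P5: T = 41, S = E(K, T) = 243; 27 ⊕ 243 = 232.
Blocks that differ from the original plaintext: P0.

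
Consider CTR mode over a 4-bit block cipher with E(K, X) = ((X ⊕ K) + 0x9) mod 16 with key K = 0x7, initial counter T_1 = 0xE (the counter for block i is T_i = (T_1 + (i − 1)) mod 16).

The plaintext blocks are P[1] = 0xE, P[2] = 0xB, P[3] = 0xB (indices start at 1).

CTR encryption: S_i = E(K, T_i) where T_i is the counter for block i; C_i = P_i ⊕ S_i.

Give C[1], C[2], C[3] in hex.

C[1]: T = 0xE, S = E(K, T) = 0x2; 0xE ⊕ 0x2 = 0xC.
C[2]: T = 0xF, S = E(K, T) = 0x1; 0xB ⊕ 0x1 = 0xA.
C[3]: T = 0x0, S = E(K, T) = 0x0; 0xB ⊕ 0x0 = 0xB.

C[1] = 0xC, C[2] = 0xA, C[3] = 0xB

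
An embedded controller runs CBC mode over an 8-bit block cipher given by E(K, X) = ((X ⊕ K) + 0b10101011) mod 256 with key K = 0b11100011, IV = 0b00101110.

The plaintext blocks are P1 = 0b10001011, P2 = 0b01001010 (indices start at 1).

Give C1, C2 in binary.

CBC encryption: C_i = E(K, P_i ⊕ C_{i−1}), with C_{0} = IV.
C1: P1 ⊕ 0b00101110 = 0b10100101; E(K, 0b10100101) = 0b11110001.
C2: P2 ⊕ 0b11110001 = 0b10111011; E(K, 0b10111011) = 0b00000011.

C1 = 0b11110001, C2 = 0b00000011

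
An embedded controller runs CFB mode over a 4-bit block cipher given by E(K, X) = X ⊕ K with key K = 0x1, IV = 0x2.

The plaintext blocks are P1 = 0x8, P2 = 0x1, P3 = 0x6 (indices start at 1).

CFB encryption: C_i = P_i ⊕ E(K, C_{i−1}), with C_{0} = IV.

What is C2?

C1: E(K, 0x2) = 0x3; 0x8 ⊕ 0x3 = 0xB.
C2: E(K, 0xB) = 0xA; 0x1 ⊕ 0xA = 0xB.

C2 = 0xB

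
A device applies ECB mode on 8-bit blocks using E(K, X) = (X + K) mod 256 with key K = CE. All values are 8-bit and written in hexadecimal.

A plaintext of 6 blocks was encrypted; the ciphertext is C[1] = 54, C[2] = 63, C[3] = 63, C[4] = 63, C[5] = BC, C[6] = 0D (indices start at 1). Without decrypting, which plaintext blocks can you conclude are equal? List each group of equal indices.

ECB encrypts each block independently with the same key, so equal ciphertext blocks imply equal plaintext blocks.
C[2] = C[3] = C[4] = 63, so P[2] = P[3] = P[4].

P[2] = P[3] = P[4]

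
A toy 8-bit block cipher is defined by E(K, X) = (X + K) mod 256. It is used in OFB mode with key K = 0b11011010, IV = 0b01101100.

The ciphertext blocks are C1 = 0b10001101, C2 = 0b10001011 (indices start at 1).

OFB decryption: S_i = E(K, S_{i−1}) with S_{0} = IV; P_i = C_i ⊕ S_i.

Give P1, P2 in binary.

P1 = 0b11001011, P2 = 0b10101011

P1: S = E(K, 0b01101100) = 0b01000110; 0b10001101 ⊕ 0b01000110 = 0b11001011.
P2: S = E(K, 0b01000110) = 0b00100000; 0b10001011 ⊕ 0b00100000 = 0b10101011.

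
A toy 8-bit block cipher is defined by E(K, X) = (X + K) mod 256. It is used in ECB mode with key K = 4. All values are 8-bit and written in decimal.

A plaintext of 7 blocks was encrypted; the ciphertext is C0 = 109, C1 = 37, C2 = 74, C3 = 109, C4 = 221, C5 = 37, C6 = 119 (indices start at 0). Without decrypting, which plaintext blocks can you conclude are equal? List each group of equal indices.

P0 = P3; P1 = P5

ECB encrypts each block independently with the same key, so equal ciphertext blocks imply equal plaintext blocks.
C0 = C3 = 109, so P0 = P3.
C1 = C5 = 37, so P1 = P5.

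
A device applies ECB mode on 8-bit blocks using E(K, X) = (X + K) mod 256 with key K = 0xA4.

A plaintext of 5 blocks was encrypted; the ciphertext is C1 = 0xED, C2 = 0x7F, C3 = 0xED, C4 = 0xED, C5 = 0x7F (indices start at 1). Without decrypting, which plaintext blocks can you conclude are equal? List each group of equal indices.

P1 = P3 = P4; P2 = P5

ECB encrypts each block independently with the same key, so equal ciphertext blocks imply equal plaintext blocks.
C1 = C3 = C4 = 0xED, so P1 = P3 = P4.
C2 = C5 = 0x7F, so P2 = P5.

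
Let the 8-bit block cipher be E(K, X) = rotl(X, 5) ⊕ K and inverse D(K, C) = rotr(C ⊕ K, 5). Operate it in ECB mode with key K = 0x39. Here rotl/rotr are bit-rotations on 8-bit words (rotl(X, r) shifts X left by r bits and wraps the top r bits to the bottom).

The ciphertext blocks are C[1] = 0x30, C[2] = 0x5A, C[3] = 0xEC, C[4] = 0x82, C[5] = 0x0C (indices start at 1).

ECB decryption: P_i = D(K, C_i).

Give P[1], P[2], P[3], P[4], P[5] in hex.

P[1] = 0x48, P[2] = 0x1B, P[3] = 0xAE, P[4] = 0xDD, P[5] = 0xA9

P[1]: D(K, 0x30) = 0x48.
P[2]: D(K, 0x5A) = 0x1B.
P[3]: D(K, 0xEC) = 0xAE.
P[4]: D(K, 0x82) = 0xDD.
P[5]: D(K, 0x0C) = 0xA9.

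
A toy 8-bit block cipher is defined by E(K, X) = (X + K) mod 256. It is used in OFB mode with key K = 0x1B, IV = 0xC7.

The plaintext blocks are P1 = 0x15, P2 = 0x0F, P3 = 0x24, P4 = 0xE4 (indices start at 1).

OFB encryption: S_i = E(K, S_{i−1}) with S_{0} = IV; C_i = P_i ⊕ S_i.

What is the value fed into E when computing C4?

C1: S = E(K, 0xC7) = 0xE2; 0x15 ⊕ 0xE2 = 0xF7.
C2: S = E(K, 0xE2) = 0xFD; 0x0F ⊕ 0xFD = 0xF2.
C3: S = E(K, 0xFD) = 0x18; 0x24 ⊕ 0x18 = 0x3C.
C4: S = E(K, 0x18) = 0x33; 0xE4 ⊕ 0x33 = 0xD7.
So the input to E for block 4 is 0x18.

0x18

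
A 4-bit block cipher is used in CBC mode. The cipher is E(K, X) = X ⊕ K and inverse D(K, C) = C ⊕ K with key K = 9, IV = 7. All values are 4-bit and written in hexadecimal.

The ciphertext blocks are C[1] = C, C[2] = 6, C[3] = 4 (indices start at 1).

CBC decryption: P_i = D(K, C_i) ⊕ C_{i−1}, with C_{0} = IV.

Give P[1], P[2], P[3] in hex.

P[1]: D(K, C) = 5; 5 ⊕ 7 = 2.
P[2]: D(K, 6) = F; F ⊕ C = 3.
P[3]: D(K, 4) = D; D ⊕ 6 = B.

P[1] = 2, P[2] = 3, P[3] = B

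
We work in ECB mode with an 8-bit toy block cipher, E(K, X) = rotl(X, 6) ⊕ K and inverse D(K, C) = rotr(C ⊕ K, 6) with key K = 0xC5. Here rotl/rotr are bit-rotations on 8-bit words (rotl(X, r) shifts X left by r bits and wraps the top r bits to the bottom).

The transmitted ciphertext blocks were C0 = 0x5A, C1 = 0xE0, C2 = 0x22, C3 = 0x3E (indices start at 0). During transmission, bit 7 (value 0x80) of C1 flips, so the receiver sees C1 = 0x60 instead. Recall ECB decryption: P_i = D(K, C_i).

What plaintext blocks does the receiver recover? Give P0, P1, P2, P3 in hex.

Only C1 changed, to 0x60. In ECB, a change in C_i affects only P_i. Decrypting the received ciphertext:
P0: D(K, 0x5A) = 0x7E.
P1: D(K, 0x60) = 0x96.
P2: D(K, 0x22) = 0x9F.
P3: D(K, 0x3E) = 0xEF.
Blocks that differ from the original plaintext: P1.

P0 = 0x7E, P1 = 0x96, P2 = 0x9F, P3 = 0xEF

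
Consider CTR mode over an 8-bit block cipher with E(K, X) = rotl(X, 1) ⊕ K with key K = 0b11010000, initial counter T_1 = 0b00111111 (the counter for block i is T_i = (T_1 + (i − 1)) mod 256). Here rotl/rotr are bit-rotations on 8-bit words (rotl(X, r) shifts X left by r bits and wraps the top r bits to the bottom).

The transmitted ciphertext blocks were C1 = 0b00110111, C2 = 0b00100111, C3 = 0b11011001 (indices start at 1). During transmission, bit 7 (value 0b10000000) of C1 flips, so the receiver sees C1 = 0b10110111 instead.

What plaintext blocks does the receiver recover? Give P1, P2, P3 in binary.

P1 = 0b00011001, P2 = 0b01110111, P3 = 0b10001011

CTR decryption: S_i = E(K, T_i) where T_i is the counter for block i; P_i = C_i ⊕ S_i.
Only C1 changed, to 0b10110111. In CTR, a change in C_i flips the same bit in P_i only; the keystream is unaffected. Decrypting the received ciphertext:
P1: T = 0b00111111, S = E(K, T) = 0b10101110; 0b10110111 ⊕ 0b10101110 = 0b00011001.
P2: T = 0b01000000, S = E(K, T) = 0b01010000; 0b00100111 ⊕ 0b01010000 = 0b01110111.
P3: T = 0b01000001, S = E(K, T) = 0b01010010; 0b11011001 ⊕ 0b01010010 = 0b10001011.
Blocks that differ from the original plaintext: P1.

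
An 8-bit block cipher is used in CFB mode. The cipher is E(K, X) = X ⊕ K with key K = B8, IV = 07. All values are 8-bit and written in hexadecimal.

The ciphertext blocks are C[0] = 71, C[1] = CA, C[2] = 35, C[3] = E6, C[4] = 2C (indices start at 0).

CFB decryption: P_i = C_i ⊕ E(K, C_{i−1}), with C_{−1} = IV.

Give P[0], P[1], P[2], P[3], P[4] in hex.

P[0]: E(K, 07) = BF; 71 ⊕ BF = CE.
P[1]: E(K, 71) = C9; CA ⊕ C9 = 03.
P[2]: E(K, CA) = 72; 35 ⊕ 72 = 47.
P[3]: E(K, 35) = 8D; E6 ⊕ 8D = 6B.
P[4]: E(K, E6) = 5E; 2C ⊕ 5E = 72.

P[0] = CE, P[1] = 03, P[2] = 47, P[3] = 6B, P[4] = 72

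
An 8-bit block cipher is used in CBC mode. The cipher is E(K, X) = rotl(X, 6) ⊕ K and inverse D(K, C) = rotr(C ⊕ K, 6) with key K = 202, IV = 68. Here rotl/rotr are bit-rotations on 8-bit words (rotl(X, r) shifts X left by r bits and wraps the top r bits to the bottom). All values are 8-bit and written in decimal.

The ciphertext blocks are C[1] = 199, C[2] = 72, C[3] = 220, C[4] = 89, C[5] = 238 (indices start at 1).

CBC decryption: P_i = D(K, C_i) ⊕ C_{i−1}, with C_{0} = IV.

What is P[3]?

P[3]: D(K, 220) = 88; 88 ⊕ 72 = 16.

P[3] = 16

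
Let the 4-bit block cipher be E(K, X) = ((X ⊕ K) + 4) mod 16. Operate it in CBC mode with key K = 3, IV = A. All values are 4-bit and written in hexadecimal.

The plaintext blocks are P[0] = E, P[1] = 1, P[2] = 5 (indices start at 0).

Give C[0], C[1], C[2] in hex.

CBC encryption: C_i = E(K, P_i ⊕ C_{i−1}), with C_{−1} = IV.
C[0]: P[0] ⊕ A = 4; E(K, 4) = B.
C[1]: P[1] ⊕ B = A; E(K, A) = D.
C[2]: P[2] ⊕ D = 8; E(K, 8) = F.

C[0] = B, C[1] = D, C[2] = F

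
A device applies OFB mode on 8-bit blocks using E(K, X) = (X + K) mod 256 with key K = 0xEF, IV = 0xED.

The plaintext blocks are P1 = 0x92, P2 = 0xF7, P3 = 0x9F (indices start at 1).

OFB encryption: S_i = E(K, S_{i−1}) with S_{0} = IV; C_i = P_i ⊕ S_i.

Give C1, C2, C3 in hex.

C1: S = E(K, 0xED) = 0xDC; 0x92 ⊕ 0xDC = 0x4E.
C2: S = E(K, 0xDC) = 0xCB; 0xF7 ⊕ 0xCB = 0x3C.
C3: S = E(K, 0xCB) = 0xBA; 0x9F ⊕ 0xBA = 0x25.

C1 = 0x4E, C2 = 0x3C, C3 = 0x25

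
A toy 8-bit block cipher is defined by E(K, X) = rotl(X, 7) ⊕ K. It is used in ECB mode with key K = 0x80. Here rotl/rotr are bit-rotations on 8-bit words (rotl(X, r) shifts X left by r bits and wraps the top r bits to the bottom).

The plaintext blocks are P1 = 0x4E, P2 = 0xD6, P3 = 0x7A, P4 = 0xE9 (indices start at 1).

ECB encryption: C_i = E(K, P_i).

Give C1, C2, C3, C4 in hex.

C1: E(K, 0x4E) = 0xA7.
C2: E(K, 0xD6) = 0xEB.
C3: E(K, 0x7A) = 0xBD.
C4: E(K, 0xE9) = 0x74.

C1 = 0xA7, C2 = 0xEB, C3 = 0xBD, C4 = 0x74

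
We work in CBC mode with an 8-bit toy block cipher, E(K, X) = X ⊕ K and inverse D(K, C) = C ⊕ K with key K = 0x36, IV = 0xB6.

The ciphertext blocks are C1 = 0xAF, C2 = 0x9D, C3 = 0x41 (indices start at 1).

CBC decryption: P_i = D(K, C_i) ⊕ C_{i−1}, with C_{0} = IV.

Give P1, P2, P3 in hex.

P1: D(K, 0xAF) = 0x99; 0x99 ⊕ 0xB6 = 0x2F.
P2: D(K, 0x9D) = 0xAB; 0xAB ⊕ 0xAF = 0x04.
P3: D(K, 0x41) = 0x77; 0x77 ⊕ 0x9D = 0xEA.

P1 = 0x2F, P2 = 0x04, P3 = 0xEA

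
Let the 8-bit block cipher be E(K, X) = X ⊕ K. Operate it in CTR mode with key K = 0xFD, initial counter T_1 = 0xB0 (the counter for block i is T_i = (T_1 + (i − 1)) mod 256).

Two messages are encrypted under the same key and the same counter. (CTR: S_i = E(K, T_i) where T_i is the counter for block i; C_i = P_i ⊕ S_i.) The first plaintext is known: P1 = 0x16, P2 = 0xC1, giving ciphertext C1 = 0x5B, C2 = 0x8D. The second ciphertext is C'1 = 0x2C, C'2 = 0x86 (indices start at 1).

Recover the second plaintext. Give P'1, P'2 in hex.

P'1 = 0x61, P'2 = 0xCA

In CTR with a reused counter, both messages share the same keystream S_i, so C_i ⊕ C'_i = P_i ⊕ P'_i and thus P'_i = P_i ⊕ C_i ⊕ C'_i.
P'1: 0x16 ⊕ 0x5B ⊕ 0x2C = 0x61.
P'2: 0xC1 ⊕ 0x8D ⊕ 0x86 = 0xCA.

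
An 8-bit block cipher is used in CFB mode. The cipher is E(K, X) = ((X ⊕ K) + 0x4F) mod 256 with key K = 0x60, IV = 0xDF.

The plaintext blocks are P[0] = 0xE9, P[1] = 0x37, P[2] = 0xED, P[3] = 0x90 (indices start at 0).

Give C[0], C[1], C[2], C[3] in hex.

C[0] = 0xE7, C[1] = 0xE1, C[2] = 0x3D, C[3] = 0x3C

CFB encryption: C_i = P_i ⊕ E(K, C_{i−1}), with C_{−1} = IV.
C[0]: E(K, 0xDF) = 0x0E; 0xE9 ⊕ 0x0E = 0xE7.
C[1]: E(K, 0xE7) = 0xD6; 0x37 ⊕ 0xD6 = 0xE1.
C[2]: E(K, 0xE1) = 0xD0; 0xED ⊕ 0xD0 = 0x3D.
C[3]: E(K, 0x3D) = 0xAC; 0x90 ⊕ 0xAC = 0x3C.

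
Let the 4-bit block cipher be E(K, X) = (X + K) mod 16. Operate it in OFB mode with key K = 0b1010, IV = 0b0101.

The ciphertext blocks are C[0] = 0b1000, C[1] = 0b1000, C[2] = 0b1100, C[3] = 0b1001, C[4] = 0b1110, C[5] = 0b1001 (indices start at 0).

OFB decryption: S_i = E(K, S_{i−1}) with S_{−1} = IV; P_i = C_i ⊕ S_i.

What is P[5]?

P[0]: S = E(K, 0b0101) = 0b1111; 0b1000 ⊕ 0b1111 = 0b0111.
P[1]: S = E(K, 0b1111) = 0b1001; 0b1000 ⊕ 0b1001 = 0b0001.
P[2]: S = E(K, 0b1001) = 0b0011; 0b1100 ⊕ 0b0011 = 0b1111.
P[3]: S = E(K, 0b0011) = 0b1101; 0b1001 ⊕ 0b1101 = 0b0100.
P[4]: S = E(K, 0b1101) = 0b0111; 0b1110 ⊕ 0b0111 = 0b1001.
P[5]: S = E(K, 0b0111) = 0b0001; 0b1001 ⊕ 0b0001 = 0b1000.

P[5] = 0b1000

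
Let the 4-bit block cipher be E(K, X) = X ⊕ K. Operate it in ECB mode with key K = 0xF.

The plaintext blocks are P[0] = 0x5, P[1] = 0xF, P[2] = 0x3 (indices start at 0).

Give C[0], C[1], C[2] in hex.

C[0] = 0xA, C[1] = 0x0, C[2] = 0xC

ECB encryption: C_i = E(K, P_i).
C[0]: E(K, 0x5) = 0xA.
C[1]: E(K, 0xF) = 0x0.
C[2]: E(K, 0x3) = 0xC.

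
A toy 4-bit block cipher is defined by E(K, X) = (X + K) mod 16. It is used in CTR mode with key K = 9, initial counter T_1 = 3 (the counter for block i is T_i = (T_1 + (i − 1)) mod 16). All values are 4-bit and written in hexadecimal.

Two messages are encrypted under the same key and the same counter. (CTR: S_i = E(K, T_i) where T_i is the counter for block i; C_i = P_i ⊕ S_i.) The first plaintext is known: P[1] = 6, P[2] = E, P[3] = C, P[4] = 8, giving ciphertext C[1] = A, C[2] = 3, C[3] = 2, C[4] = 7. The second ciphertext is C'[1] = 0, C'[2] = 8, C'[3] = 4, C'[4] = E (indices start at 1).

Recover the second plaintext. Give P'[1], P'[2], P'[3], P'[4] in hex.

In CTR with a reused counter, both messages share the same keystream S_i, so C_i ⊕ C'_i = P_i ⊕ P'_i and thus P'_i = P_i ⊕ C_i ⊕ C'_i.
P'[1]: 6 ⊕ A ⊕ 0 = C.
P'[2]: E ⊕ 3 ⊕ 8 = 5.
P'[3]: C ⊕ 2 ⊕ 4 = A.
P'[4]: 8 ⊕ 7 ⊕ E = 1.

P'[1] = C, P'[2] = 5, P'[3] = A, P'[4] = 1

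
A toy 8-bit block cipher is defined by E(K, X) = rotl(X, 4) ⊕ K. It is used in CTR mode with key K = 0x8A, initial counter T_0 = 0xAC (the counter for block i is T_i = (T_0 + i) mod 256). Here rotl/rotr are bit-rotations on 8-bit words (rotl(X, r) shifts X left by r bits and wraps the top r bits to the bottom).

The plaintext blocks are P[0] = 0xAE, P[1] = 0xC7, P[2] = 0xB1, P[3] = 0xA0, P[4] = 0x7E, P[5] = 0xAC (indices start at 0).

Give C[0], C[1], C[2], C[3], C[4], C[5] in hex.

CTR encryption: S_i = E(K, T_i) where T_i is the counter for block i; C_i = P_i ⊕ S_i.
C[0]: T = 0xAC, S = E(K, T) = 0x40; 0xAE ⊕ 0x40 = 0xEE.
C[1]: T = 0xAD, S = E(K, T) = 0x50; 0xC7 ⊕ 0x50 = 0x97.
C[2]: T = 0xAE, S = E(K, T) = 0x60; 0xB1 ⊕ 0x60 = 0xD1.
C[3]: T = 0xAF, S = E(K, T) = 0x70; 0xA0 ⊕ 0x70 = 0xD0.
C[4]: T = 0xB0, S = E(K, T) = 0x81; 0x7E ⊕ 0x81 = 0xFF.
C[5]: T = 0xB1, S = E(K, T) = 0x91; 0xAC ⊕ 0x91 = 0x3D.

C[0] = 0xEE, C[1] = 0x97, C[2] = 0xD1, C[3] = 0xD0, C[4] = 0xFF, C[5] = 0x3D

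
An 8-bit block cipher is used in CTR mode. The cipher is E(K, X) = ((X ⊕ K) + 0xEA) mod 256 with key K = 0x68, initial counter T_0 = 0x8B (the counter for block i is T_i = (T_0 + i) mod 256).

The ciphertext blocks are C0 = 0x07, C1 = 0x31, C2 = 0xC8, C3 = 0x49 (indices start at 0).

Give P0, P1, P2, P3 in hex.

P0 = 0xCA, P1 = 0xFF, P2 = 0x07, P3 = 0x99

CTR decryption: S_i = E(K, T_i) where T_i is the counter for block i; P_i = C_i ⊕ S_i.
P0: T = 0x8B, S = E(K, T) = 0xCD; 0x07 ⊕ 0xCD = 0xCA.
P1: T = 0x8C, S = E(K, T) = 0xCE; 0x31 ⊕ 0xCE = 0xFF.
P2: T = 0x8D, S = E(K, T) = 0xCF; 0xC8 ⊕ 0xCF = 0x07.
P3: T = 0x8E, S = E(K, T) = 0xD0; 0x49 ⊕ 0xD0 = 0x99.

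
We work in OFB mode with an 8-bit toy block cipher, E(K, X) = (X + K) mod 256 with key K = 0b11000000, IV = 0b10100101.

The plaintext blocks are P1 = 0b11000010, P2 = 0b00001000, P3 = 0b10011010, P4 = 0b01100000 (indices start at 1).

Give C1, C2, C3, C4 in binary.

C1 = 0b10100111, C2 = 0b00101101, C3 = 0b01111111, C4 = 0b11000101

OFB encryption: S_i = E(K, S_{i−1}) with S_{0} = IV; C_i = P_i ⊕ S_i.
C1: S = E(K, 0b10100101) = 0b01100101; 0b11000010 ⊕ 0b01100101 = 0b10100111.
C2: S = E(K, 0b01100101) = 0b00100101; 0b00001000 ⊕ 0b00100101 = 0b00101101.
C3: S = E(K, 0b00100101) = 0b11100101; 0b10011010 ⊕ 0b11100101 = 0b01111111.
C4: S = E(K, 0b11100101) = 0b10100101; 0b01100000 ⊕ 0b10100101 = 0b11000101.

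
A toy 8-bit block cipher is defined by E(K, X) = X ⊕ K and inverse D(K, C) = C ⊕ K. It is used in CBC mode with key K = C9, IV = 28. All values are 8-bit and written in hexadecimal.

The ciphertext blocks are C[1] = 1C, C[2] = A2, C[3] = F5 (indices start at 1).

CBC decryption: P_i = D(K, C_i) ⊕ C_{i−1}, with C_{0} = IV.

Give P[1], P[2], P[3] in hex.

P[1]: D(K, 1C) = D5; D5 ⊕ 28 = FD.
P[2]: D(K, A2) = 6B; 6B ⊕ 1C = 77.
P[3]: D(K, F5) = 3C; 3C ⊕ A2 = 9E.

P[1] = FD, P[2] = 77, P[3] = 9E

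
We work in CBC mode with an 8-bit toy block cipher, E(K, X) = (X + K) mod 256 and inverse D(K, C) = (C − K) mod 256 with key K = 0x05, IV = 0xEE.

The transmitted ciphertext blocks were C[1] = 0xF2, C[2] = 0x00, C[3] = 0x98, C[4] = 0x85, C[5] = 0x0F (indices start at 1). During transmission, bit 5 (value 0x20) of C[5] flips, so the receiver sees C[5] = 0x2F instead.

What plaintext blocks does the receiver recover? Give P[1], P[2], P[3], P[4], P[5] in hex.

P[1] = 0x03, P[2] = 0x09, P[3] = 0x93, P[4] = 0x18, P[5] = 0xAF

CBC decryption: P_i = D(K, C_i) ⊕ C_{i−1}, with C_{0} = IV.
Only C[5] changed, to 0x2F. In CBC, a change in C_i garbles P_i and flips the same bit in P_{i+1}. Decrypting the received ciphertext:
P[1]: D(K, 0xF2) = 0xED; 0xED ⊕ 0xEE = 0x03.
P[2]: D(K, 0x00) = 0xFB; 0xFB ⊕ 0xF2 = 0x09.
P[3]: D(K, 0x98) = 0x93; 0x93 ⊕ 0x00 = 0x93.
P[4]: D(K, 0x85) = 0x80; 0x80 ⊕ 0x98 = 0x18.
P[5]: D(K, 0x2F) = 0x2A; 0x2A ⊕ 0x85 = 0xAF.
Blocks that differ from the original plaintext: P[5].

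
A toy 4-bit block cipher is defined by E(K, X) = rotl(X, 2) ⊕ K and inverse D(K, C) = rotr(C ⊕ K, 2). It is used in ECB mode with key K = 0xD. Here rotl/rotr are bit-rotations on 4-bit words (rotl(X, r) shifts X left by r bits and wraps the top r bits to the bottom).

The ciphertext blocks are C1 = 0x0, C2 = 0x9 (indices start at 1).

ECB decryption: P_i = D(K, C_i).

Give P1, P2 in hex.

P1 = 0x7, P2 = 0x1

P1: D(K, 0x0) = 0x7.
P2: D(K, 0x9) = 0x1.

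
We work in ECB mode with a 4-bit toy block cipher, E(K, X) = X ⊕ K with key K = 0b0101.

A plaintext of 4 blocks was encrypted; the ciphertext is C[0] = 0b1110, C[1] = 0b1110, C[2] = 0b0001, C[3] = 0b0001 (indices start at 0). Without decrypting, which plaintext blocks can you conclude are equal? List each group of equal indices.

ECB encrypts each block independently with the same key, so equal ciphertext blocks imply equal plaintext blocks.
C[0] = C[1] = 0b1110, so P[0] = P[1].
C[2] = C[3] = 0b0001, so P[2] = P[3].

P[0] = P[1]; P[2] = P[3]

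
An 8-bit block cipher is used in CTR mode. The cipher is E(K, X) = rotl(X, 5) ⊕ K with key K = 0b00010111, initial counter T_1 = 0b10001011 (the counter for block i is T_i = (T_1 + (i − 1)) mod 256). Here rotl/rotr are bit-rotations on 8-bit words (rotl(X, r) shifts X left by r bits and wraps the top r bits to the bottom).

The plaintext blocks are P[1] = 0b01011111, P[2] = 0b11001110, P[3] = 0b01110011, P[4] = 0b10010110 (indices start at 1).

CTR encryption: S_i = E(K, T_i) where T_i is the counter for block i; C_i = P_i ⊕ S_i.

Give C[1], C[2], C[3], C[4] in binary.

C[1]: T = 0b10001011, S = E(K, T) = 0b01100110; 0b01011111 ⊕ 0b01100110 = 0b00111001.
C[2]: T = 0b10001100, S = E(K, T) = 0b10000110; 0b11001110 ⊕ 0b10000110 = 0b01001000.
C[3]: T = 0b10001101, S = E(K, T) = 0b10100110; 0b01110011 ⊕ 0b10100110 = 0b11010101.
C[4]: T = 0b10001110, S = E(K, T) = 0b11000110; 0b10010110 ⊕ 0b11000110 = 0b01010000.

C[1] = 0b00111001, C[2] = 0b01001000, C[3] = 0b11010101, C[4] = 0b01010000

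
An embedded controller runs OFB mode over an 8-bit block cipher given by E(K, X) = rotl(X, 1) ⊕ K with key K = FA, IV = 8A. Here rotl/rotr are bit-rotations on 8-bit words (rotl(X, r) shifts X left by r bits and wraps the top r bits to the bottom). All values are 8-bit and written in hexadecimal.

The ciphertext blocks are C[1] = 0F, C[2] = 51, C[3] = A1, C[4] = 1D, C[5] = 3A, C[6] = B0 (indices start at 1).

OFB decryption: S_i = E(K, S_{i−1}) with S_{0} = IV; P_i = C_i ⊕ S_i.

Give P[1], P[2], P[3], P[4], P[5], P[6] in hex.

P[1]: S = E(K, 8A) = EF; 0F ⊕ EF = E0.
P[2]: S = E(K, EF) = 25; 51 ⊕ 25 = 74.
P[3]: S = E(K, 25) = B0; A1 ⊕ B0 = 11.
P[4]: S = E(K, B0) = 9B; 1D ⊕ 9B = 86.
P[5]: S = E(K, 9B) = CD; 3A ⊕ CD = F7.
P[6]: S = E(K, CD) = 61; B0 ⊕ 61 = D1.

P[1] = E0, P[2] = 74, P[3] = 11, P[4] = 86, P[5] = F7, P[6] = D1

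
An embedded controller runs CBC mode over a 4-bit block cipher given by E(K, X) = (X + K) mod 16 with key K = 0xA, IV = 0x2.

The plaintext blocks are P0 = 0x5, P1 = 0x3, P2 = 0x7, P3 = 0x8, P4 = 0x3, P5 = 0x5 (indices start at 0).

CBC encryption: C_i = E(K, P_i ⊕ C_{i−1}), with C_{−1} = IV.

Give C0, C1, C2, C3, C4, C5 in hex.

C0 = 0x1, C1 = 0xC, C2 = 0x5, C3 = 0x7, C4 = 0xE, C5 = 0x5

C0: P0 ⊕ 0x2 = 0x7; E(K, 0x7) = 0x1.
C1: P1 ⊕ 0x1 = 0x2; E(K, 0x2) = 0xC.
C2: P2 ⊕ 0xC = 0xB; E(K, 0xB) = 0x5.
C3: P3 ⊕ 0x5 = 0xD; E(K, 0xD) = 0x7.
C4: P4 ⊕ 0x7 = 0x4; E(K, 0x4) = 0xE.
C5: P5 ⊕ 0xE = 0xB; E(K, 0xB) = 0x5.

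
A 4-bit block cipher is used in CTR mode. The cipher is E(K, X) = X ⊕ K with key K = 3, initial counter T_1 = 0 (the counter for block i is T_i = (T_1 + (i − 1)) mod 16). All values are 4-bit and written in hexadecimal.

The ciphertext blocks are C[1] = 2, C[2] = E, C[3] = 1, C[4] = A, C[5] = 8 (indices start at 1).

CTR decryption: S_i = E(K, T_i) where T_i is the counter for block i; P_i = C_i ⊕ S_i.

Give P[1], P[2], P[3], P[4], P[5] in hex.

P[1]: T = 0, S = E(K, T) = 3; 2 ⊕ 3 = 1.
P[2]: T = 1, S = E(K, T) = 2; E ⊕ 2 = C.
P[3]: T = 2, S = E(K, T) = 1; 1 ⊕ 1 = 0.
P[4]: T = 3, S = E(K, T) = 0; A ⊕ 0 = A.
P[5]: T = 4, S = E(K, T) = 7; 8 ⊕ 7 = F.

P[1] = 1, P[2] = C, P[3] = 0, P[4] = A, P[5] = F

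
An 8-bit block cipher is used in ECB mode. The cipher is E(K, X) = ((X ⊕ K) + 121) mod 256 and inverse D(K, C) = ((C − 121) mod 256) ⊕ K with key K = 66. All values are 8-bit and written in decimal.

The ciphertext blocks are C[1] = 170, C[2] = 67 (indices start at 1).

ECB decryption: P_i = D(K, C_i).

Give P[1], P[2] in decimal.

P[1] = 115, P[2] = 136

P[1]: D(K, 170) = 115.
P[2]: D(K, 67) = 136.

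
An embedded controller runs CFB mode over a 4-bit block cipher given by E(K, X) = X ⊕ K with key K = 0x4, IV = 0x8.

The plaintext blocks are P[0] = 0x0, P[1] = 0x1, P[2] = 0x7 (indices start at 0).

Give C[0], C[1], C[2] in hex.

C[0] = 0xC, C[1] = 0x9, C[2] = 0xA

CFB encryption: C_i = P_i ⊕ E(K, C_{i−1}), with C_{−1} = IV.
C[0]: E(K, 0x8) = 0xC; 0x0 ⊕ 0xC = 0xC.
C[1]: E(K, 0xC) = 0x8; 0x1 ⊕ 0x8 = 0x9.
C[2]: E(K, 0x9) = 0xD; 0x7 ⊕ 0xD = 0xA.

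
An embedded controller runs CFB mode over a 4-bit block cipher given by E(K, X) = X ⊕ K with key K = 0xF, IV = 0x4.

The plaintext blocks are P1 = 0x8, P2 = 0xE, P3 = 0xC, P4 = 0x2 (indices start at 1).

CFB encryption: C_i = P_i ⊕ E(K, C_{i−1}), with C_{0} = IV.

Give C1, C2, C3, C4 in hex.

C1: E(K, 0x4) = 0xB; 0x8 ⊕ 0xB = 0x3.
C2: E(K, 0x3) = 0xC; 0xE ⊕ 0xC = 0x2.
C3: E(K, 0x2) = 0xD; 0xC ⊕ 0xD = 0x1.
C4: E(K, 0x1) = 0xE; 0x2 ⊕ 0xE = 0xC.

C1 = 0x3, C2 = 0x2, C3 = 0x1, C4 = 0xC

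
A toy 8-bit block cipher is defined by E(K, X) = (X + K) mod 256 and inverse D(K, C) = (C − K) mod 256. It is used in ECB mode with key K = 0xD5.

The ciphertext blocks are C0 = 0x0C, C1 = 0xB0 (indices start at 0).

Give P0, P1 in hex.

P0 = 0x37, P1 = 0xDB

ECB decryption: P_i = D(K, C_i).
P0: D(K, 0x0C) = 0x37.
P1: D(K, 0xB0) = 0xDB.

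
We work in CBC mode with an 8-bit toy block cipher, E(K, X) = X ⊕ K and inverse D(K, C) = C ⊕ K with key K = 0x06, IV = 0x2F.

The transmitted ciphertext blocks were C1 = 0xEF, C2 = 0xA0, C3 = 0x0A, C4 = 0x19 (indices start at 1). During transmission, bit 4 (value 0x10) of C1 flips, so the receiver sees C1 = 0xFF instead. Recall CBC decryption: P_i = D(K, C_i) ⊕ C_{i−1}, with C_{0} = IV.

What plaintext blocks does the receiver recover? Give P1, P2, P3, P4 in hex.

P1 = 0xD6, P2 = 0x59, P3 = 0xAC, P4 = 0x15

Only C1 changed, to 0xFF. In CBC, a change in C_i garbles P_i and flips the same bit in P_{i+1}. Decrypting the received ciphertext:
P1: D(K, 0xFF) = 0xF9; 0xF9 ⊕ 0x2F = 0xD6.
P2: D(K, 0xA0) = 0xA6; 0xA6 ⊕ 0xFF = 0x59.
P3: D(K, 0x0A) = 0x0C; 0x0C ⊕ 0xA0 = 0xAC.
P4: D(K, 0x19) = 0x1F; 0x1F ⊕ 0x0A = 0x15.
Blocks that differ from the original plaintext: P1, P2.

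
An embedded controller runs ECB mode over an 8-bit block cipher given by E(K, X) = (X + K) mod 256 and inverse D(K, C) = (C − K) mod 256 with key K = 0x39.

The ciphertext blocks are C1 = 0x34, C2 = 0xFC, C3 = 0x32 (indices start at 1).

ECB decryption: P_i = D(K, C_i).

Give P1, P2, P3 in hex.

P1: D(K, 0x34) = 0xFB.
P2: D(K, 0xFC) = 0xC3.
P3: D(K, 0x32) = 0xF9.

P1 = 0xFB, P2 = 0xC3, P3 = 0xF9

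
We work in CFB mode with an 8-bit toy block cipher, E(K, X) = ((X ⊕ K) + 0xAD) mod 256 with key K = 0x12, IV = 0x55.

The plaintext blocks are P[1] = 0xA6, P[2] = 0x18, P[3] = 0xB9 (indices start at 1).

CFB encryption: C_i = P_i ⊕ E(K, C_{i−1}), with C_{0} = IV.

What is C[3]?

C[3] = 0x2D

C[1]: E(K, 0x55) = 0xF4; 0xA6 ⊕ 0xF4 = 0x52.
C[2]: E(K, 0x52) = 0xED; 0x18 ⊕ 0xED = 0xF5.
C[3]: E(K, 0xF5) = 0x94; 0xB9 ⊕ 0x94 = 0x2D.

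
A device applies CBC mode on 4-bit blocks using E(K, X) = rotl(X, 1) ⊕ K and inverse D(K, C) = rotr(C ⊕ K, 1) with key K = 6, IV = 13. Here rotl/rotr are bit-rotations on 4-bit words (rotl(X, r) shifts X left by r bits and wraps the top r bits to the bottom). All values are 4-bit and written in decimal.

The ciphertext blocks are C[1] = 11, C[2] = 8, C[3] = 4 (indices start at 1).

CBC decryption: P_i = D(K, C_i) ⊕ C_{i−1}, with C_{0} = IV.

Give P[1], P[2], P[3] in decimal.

P[1] = 3, P[2] = 12, P[3] = 9

P[1]: D(K, 11) = 14; 14 ⊕ 13 = 3.
P[2]: D(K, 8) = 7; 7 ⊕ 11 = 12.
P[3]: D(K, 4) = 1; 1 ⊕ 8 = 9.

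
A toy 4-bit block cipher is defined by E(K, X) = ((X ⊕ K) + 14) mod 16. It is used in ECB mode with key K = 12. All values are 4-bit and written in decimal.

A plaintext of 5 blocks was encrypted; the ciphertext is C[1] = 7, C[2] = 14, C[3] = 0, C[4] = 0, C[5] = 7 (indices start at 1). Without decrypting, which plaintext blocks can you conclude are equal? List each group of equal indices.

P[1] = P[5]; P[3] = P[4]

ECB encrypts each block independently with the same key, so equal ciphertext blocks imply equal plaintext blocks.
C[1] = C[5] = 7, so P[1] = P[5].
C[3] = C[4] = 0, so P[3] = P[4].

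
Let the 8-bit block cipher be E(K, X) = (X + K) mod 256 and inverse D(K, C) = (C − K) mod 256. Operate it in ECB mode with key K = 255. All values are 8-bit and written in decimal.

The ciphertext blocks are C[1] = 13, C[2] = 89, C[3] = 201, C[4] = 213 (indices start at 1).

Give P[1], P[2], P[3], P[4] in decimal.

P[1] = 14, P[2] = 90, P[3] = 202, P[4] = 214

ECB decryption: P_i = D(K, C_i).
P[1]: D(K, 13) = 14.
P[2]: D(K, 89) = 90.
P[3]: D(K, 201) = 202.
P[4]: D(K, 213) = 214.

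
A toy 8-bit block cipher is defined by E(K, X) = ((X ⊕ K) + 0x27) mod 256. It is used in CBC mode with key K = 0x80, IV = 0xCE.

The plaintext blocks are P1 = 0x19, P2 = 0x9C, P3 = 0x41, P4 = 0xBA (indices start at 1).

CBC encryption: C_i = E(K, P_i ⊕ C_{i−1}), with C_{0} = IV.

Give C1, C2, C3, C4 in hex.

C1: P1 ⊕ 0xCE = 0xD7; E(K, 0xD7) = 0x7E.
C2: P2 ⊕ 0x7E = 0xE2; E(K, 0xE2) = 0x89.
C3: P3 ⊕ 0x89 = 0xC8; E(K, 0xC8) = 0x6F.
C4: P4 ⊕ 0x6F = 0xD5; E(K, 0xD5) = 0x7C.

C1 = 0x7E, C2 = 0x89, C3 = 0x6F, C4 = 0x7C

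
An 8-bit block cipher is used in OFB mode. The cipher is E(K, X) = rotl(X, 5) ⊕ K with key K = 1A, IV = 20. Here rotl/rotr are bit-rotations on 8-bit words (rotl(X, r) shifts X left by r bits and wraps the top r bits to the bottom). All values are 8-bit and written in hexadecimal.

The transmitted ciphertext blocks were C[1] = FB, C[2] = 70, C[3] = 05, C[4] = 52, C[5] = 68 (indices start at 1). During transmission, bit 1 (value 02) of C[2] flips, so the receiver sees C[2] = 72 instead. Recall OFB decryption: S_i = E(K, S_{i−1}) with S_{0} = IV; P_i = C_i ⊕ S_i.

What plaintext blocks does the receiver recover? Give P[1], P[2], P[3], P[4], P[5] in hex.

P[1] = E5, P[2] = AB, P[3] = 24, P[4] = 6C, P[5] = B5

Only C[2] changed, to 72. In OFB, a change in C_i flips the same bit in P_i only; the keystream is unaffected. Decrypting the received ciphertext:
P[1]: S = E(K, 20) = 1E; FB ⊕ 1E = E5.
P[2]: S = E(K, 1E) = D9; 72 ⊕ D9 = AB.
P[3]: S = E(K, D9) = 21; 05 ⊕ 21 = 24.
P[4]: S = E(K, 21) = 3E; 52 ⊕ 3E = 6C.
P[5]: S = E(K, 3E) = DD; 68 ⊕ DD = B5.
Blocks that differ from the original plaintext: P[2].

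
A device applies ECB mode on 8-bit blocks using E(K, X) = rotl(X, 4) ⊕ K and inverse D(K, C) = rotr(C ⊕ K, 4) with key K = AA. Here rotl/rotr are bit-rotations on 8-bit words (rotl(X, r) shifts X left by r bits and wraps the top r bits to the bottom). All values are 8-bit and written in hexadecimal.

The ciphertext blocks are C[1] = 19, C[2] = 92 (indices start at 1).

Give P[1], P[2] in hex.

P[1] = 3B, P[2] = 83

ECB decryption: P_i = D(K, C_i).
P[1]: D(K, 19) = 3B.
P[2]: D(K, 92) = 83.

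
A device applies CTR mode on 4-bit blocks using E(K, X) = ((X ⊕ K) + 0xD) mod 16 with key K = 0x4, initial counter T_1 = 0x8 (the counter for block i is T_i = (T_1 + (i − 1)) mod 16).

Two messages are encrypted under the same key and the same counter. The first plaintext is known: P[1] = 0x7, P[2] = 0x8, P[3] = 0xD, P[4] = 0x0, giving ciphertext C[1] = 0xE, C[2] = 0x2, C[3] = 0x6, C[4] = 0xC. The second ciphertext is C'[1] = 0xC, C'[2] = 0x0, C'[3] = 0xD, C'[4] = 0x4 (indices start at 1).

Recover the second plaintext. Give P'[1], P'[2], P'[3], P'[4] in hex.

P'[1] = 0x5, P'[2] = 0xA, P'[3] = 0x6, P'[4] = 0x8

In CTR with a reused counter, both messages share the same keystream S_i, so C_i ⊕ C'_i = P_i ⊕ P'_i and thus P'_i = P_i ⊕ C_i ⊕ C'_i.
P'[1]: 0x7 ⊕ 0xE ⊕ 0xC = 0x5.
P'[2]: 0x8 ⊕ 0x2 ⊕ 0x0 = 0xA.
P'[3]: 0xD ⊕ 0x6 ⊕ 0xD = 0x6.
P'[4]: 0x0 ⊕ 0xC ⊕ 0x4 = 0x8.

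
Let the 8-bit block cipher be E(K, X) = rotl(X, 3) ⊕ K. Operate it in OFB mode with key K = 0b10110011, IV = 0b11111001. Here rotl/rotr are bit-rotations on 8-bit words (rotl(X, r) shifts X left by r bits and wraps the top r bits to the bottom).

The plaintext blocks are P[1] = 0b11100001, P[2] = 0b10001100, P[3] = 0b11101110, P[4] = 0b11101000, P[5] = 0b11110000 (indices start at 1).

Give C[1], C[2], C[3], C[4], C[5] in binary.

OFB encryption: S_i = E(K, S_{i−1}) with S_{0} = IV; C_i = P_i ⊕ S_i.
C[1]: S = E(K, 0b11111001) = 0b01111100; 0b11100001 ⊕ 0b01111100 = 0b10011101.
C[2]: S = E(K, 0b01111100) = 0b01010000; 0b10001100 ⊕ 0b01010000 = 0b11011100.
C[3]: S = E(K, 0b01010000) = 0b00110001; 0b11101110 ⊕ 0b00110001 = 0b11011111.
C[4]: S = E(K, 0b00110001) = 0b00111010; 0b11101000 ⊕ 0b00111010 = 0b11010010.
C[5]: S = E(K, 0b00111010) = 0b01100010; 0b11110000 ⊕ 0b01100010 = 0b10010010.

C[1] = 0b10011101, C[2] = 0b11011100, C[3] = 0b11011111, C[4] = 0b11010010, C[5] = 0b10010010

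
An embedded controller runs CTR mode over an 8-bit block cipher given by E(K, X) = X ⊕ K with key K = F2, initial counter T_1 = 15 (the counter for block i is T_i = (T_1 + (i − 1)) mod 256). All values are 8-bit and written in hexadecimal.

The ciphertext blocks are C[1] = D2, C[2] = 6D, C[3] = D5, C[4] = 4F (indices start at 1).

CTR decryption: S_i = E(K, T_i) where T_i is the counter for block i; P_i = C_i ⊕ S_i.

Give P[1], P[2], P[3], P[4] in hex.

P[1] = 35, P[2] = 89, P[3] = 30, P[4] = A5

P[1]: T = 15, S = E(K, T) = E7; D2 ⊕ E7 = 35.
P[2]: T = 16, S = E(K, T) = E4; 6D ⊕ E4 = 89.
P[3]: T = 17, S = E(K, T) = E5; D5 ⊕ E5 = 30.
P[4]: T = 18, S = E(K, T) = EA; 4F ⊕ EA = A5.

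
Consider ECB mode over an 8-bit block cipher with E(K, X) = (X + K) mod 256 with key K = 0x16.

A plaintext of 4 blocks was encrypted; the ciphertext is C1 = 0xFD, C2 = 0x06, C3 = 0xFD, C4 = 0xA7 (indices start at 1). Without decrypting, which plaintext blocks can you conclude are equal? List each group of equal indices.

P1 = P3

ECB encrypts each block independently with the same key, so equal ciphertext blocks imply equal plaintext blocks.
C1 = C3 = 0xFD, so P1 = P3.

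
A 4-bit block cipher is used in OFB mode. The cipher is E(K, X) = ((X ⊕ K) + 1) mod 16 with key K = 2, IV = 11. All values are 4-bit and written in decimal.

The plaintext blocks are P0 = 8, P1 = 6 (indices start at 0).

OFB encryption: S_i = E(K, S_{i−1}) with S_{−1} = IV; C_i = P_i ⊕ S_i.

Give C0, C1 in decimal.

C0 = 2, C1 = 15

C0: S = E(K, 11) = 10; 8 ⊕ 10 = 2.
C1: S = E(K, 10) = 9; 6 ⊕ 9 = 15.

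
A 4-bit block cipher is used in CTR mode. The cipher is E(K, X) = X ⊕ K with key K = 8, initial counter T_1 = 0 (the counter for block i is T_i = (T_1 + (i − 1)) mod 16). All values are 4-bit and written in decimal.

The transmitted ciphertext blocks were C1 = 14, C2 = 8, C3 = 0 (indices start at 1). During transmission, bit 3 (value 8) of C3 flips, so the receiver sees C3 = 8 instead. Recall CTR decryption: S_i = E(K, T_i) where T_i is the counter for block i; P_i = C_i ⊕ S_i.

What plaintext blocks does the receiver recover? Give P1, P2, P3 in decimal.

Only C3 changed, to 8. In CTR, a change in C_i flips the same bit in P_i only; the keystream is unaffected. Decrypting the received ciphertext:
P1: T = 0, S = E(K, T) = 8; 14 ⊕ 8 = 6.
P2: T = 1, S = E(K, T) = 9; 8 ⊕ 9 = 1.
P3: T = 2, S = E(K, T) = 10; 8 ⊕ 10 = 2.
Blocks that differ from the original plaintext: P3.

P1 = 6, P2 = 1, P3 = 2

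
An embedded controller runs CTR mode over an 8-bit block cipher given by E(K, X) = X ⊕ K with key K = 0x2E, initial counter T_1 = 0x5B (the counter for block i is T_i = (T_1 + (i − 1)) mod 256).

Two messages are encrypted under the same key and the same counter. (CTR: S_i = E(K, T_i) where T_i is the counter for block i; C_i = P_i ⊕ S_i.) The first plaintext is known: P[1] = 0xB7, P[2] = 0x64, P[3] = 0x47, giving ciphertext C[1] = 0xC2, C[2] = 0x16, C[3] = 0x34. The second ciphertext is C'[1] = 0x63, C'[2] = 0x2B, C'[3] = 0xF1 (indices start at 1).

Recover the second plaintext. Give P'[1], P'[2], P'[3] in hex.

In CTR with a reused counter, both messages share the same keystream S_i, so C_i ⊕ C'_i = P_i ⊕ P'_i and thus P'_i = P_i ⊕ C_i ⊕ C'_i.
P'[1]: 0xB7 ⊕ 0xC2 ⊕ 0x63 = 0x16.
P'[2]: 0x64 ⊕ 0x16 ⊕ 0x2B = 0x59.
P'[3]: 0x47 ⊕ 0x34 ⊕ 0xF1 = 0x82.

P'[1] = 0x16, P'[2] = 0x59, P'[3] = 0x82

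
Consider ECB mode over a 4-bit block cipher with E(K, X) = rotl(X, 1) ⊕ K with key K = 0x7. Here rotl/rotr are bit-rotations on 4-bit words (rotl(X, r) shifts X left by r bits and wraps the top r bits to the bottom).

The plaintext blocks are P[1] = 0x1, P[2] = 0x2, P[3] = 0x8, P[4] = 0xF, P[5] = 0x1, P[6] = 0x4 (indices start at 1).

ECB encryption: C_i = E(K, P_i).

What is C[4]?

C[4] = 0x8

C[4]: E(K, 0xF) = 0x8.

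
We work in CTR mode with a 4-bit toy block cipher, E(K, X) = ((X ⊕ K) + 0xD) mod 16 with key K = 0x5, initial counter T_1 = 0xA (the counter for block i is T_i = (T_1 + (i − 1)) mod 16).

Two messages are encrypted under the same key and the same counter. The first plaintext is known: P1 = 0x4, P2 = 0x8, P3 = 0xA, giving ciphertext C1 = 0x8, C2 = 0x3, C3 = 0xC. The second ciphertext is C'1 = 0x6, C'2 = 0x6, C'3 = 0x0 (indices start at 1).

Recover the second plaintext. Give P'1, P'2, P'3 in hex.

In CTR with a reused counter, both messages share the same keystream S_i, so C_i ⊕ C'_i = P_i ⊕ P'_i and thus P'_i = P_i ⊕ C_i ⊕ C'_i.
P'1: 0x4 ⊕ 0x8 ⊕ 0x6 = 0xA.
P'2: 0x8 ⊕ 0x3 ⊕ 0x6 = 0xD.
P'3: 0xA ⊕ 0xC ⊕ 0x0 = 0x6.

P'1 = 0xA, P'2 = 0xD, P'3 = 0x6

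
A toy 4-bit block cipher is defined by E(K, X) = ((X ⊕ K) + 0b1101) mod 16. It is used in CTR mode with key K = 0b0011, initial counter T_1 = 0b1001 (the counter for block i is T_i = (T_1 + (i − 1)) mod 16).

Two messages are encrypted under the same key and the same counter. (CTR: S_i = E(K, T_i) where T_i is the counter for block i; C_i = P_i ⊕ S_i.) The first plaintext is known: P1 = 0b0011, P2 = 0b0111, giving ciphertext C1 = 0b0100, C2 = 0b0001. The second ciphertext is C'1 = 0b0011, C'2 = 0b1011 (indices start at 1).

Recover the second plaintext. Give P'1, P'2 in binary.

P'1 = 0b0100, P'2 = 0b1101

In CTR with a reused counter, both messages share the same keystream S_i, so C_i ⊕ C'_i = P_i ⊕ P'_i and thus P'_i = P_i ⊕ C_i ⊕ C'_i.
P'1: 0b0011 ⊕ 0b0100 ⊕ 0b0011 = 0b0100.
P'2: 0b0111 ⊕ 0b0001 ⊕ 0b1011 = 0b1101.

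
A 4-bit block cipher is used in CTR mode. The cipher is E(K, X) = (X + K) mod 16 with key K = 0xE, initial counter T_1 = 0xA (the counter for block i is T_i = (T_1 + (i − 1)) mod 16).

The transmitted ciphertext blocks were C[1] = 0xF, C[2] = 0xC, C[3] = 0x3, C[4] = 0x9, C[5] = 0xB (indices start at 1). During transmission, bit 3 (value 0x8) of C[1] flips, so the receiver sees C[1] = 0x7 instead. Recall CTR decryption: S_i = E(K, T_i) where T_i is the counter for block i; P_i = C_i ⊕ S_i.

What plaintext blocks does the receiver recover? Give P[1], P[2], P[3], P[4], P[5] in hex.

P[1] = 0xF, P[2] = 0x5, P[3] = 0x9, P[4] = 0x2, P[5] = 0x7

Only C[1] changed, to 0x7. In CTR, a change in C_i flips the same bit in P_i only; the keystream is unaffected. Decrypting the received ciphertext:
P[1]: T = 0xA, S = E(K, T) = 0x8; 0x7 ⊕ 0x8 = 0xF.
P[2]: T = 0xB, S = E(K, T) = 0x9; 0xC ⊕ 0x9 = 0x5.
P[3]: T = 0xC, S = E(K, T) = 0xA; 0x3 ⊕ 0xA = 0x9.
P[4]: T = 0xD, S = E(K, T) = 0xB; 0x9 ⊕ 0xB = 0x2.
P[5]: T = 0xE, S = E(K, T) = 0xC; 0xB ⊕ 0xC = 0x7.
Blocks that differ from the original plaintext: P[1].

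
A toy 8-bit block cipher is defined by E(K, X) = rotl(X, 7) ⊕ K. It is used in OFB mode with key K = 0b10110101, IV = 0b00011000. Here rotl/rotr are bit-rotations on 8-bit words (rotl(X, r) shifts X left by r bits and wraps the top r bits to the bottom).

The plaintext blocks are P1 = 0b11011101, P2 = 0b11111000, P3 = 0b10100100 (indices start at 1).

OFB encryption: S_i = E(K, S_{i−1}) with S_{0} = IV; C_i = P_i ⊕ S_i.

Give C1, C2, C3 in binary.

C1: S = E(K, 0b00011000) = 0b10111001; 0b11011101 ⊕ 0b10111001 = 0b01100100.
C2: S = E(K, 0b10111001) = 0b01101001; 0b11111000 ⊕ 0b01101001 = 0b10010001.
C3: S = E(K, 0b01101001) = 0b00000001; 0b10100100 ⊕ 0b00000001 = 0b10100101.

C1 = 0b01100100, C2 = 0b10010001, C3 = 0b10100101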